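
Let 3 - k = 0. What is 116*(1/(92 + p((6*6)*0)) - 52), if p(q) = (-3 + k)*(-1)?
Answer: -138707/23 ≈ -6030.7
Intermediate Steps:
k = 3 (k = 3 - 1*0 = 3 + 0 = 3)
p(q) = 0 (p(q) = (-3 + 3)*(-1) = 0*(-1) = 0)
116*(1/(92 + p((6*6)*0)) - 52) = 116*(1/(92 + 0) - 52) = 116*(1/92 - 52) = 116*(-4783/92) = -138707/23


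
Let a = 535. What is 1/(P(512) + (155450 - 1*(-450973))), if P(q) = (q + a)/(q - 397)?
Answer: 115/69739692 ≈ 1.6490e-6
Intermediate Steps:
P(q) = (535 + q)/(-397 + q) (P(q) = (q + 535)/(q - 397) = (535 + q)/(-397 + q))
1/(P(512) + (155450 - 1*(-450973))) = 1/((535 + 512)/(-397 + 512) + (155450 - 1*(-450973))) = 1/(1047/115 + (155450 + 450973)) = 1/((1/115)*1047 + 606423) = 1/(1047/115 + 606423) = 1/(69739692/115) = 115/69739692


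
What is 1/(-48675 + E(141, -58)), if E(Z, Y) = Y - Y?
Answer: -1/48675 ≈ -2.0544e-5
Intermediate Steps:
E(Z, Y) = 0
1/(-48675 + E(141, -58)) = 1/(-48675 + 0) = 1/(-48675) = -1/48675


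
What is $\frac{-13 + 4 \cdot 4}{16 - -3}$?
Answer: $\frac{3}{19} \approx 0.15789$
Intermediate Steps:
$\frac{-13 + 4 \cdot 4}{16 - -3} = \frac{-13 + 16}{16 + \left(-2 + 5\right)} = \frac{3}{16 + 3} = \frac{3}{19}$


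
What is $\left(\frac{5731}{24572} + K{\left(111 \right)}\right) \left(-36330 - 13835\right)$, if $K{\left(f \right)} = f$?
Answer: $- \frac{137112131795}{24572} \approx -5.58 \cdot 10^{6}$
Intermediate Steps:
$\left(\frac{5731}{24572} + K{\left(111 \right)}\right) \left(-36330 - 13835\right) = \left(\frac{5731}{24572} + 111\right) \left(-36330 - 13835\right) = \left(5731 \cdot \frac{1}{24572} + 111\right) \left(-50165\right) = \left(\frac{5731}{24572} + 111\right) \left(-50165\right) = \frac{2733223}{24572} \left(-50165\right) = - \frac{137112131795}{24572}$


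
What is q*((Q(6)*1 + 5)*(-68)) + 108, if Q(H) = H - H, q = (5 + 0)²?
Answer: -8392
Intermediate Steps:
q = 25 (q = 5² = 25)
Q(H) = 0
q*((Q(6)*1 + 5)*(-68)) + 108 = 25*((0*1 + 5)*(-68)) + 108 = 25*((0 + 5)*(-68)) + 108 = 25*(5*(-68)) + 108 = 25*(-340) + 108 = -8500 + 108 = -8392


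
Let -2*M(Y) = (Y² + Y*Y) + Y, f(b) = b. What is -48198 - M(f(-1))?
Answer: -96395/2 ≈ -48198.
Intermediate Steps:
M(Y) = -Y² - Y/2 (M(Y) = -((Y² + Y*Y) + Y)/2 = -((Y² + Y²) + Y)/2 = -(2*Y² + Y)/2 = -(Y + 2*Y²)/2 = -Y² - Y/2)
-48198 - M(f(-1)) = -48198 - (-1)*(-1)*(½ - 1) = -48198 - (-1)*(-1)*(-1)/2 = -48198 - 1*(-½) = -48198 + ½ = -96395/2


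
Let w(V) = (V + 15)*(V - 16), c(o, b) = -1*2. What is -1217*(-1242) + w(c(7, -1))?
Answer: 1511280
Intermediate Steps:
c(o, b) = -2
w(V) = (-16 + V)*(15 + V) (w(V) = (15 + V)*(-16 + V) = (-16 + V)*(15 + V))
-1217*(-1242) + w(c(7, -1)) = -1217*(-1242) + (-240 + (-2)² - 1*(-2)) = 1511514 + (-240 + 4 + 2) = 1511514 - 234 = 1511280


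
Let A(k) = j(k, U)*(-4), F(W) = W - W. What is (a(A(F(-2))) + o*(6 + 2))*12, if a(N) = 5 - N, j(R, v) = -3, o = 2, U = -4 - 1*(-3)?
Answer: 108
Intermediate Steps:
U = -1 (U = -4 + 3 = -1)
F(W) = 0
A(k) = 12 (A(k) = -3*(-4) = 12)
(a(A(F(-2))) + o*(6 + 2))*12 = ((5 - 1*12) + 2*(6 + 2))*12 = ((5 - 12) + 2*8)*12 = (-7 + 16)*12 = 9*12 = 108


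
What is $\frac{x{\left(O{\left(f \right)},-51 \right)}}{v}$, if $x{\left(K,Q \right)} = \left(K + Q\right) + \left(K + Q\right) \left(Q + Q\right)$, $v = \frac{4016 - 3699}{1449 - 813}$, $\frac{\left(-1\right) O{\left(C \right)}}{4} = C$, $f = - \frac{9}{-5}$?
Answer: $\frac{18692676}{1585} \approx 11793.0$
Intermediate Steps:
$f = \frac{9}{5}$ ($f = \left(-9\right) \left(- \frac{1}{5}\right) = \frac{9}{5} \approx 1.8$)
$O{\left(C \right)} = - 4 C$
$v = \frac{317}{636} \approx 0.49843$
$x{\left(K,Q \right)} = K + Q + 2 Q \left(K + Q\right)$ ($x{\left(K,Q \right)} = \left(K + Q\right) + \left(K + Q\right) 2 Q = \left(K + Q\right) + 2 Q \left(K + Q\right) = K + Q + 2 Q \left(K + Q\right)$)
$\frac{x{\left(O{\left(f \right)},-51 \right)}}{v} = \frac{\left(-4\right) \frac{9}{5} - 51 + 2 \left(-51\right)^{2} + 2 \left(\left(-4\right) \frac{9}{5}\right) \left(-51\right)}{\frac{317}{636}} = \left(- \frac{36}{5} - 51 + 2 \cdot 2601 + 2 \left(- \frac{36}{5}\right) \left(-51\right)\right) \frac{636}{317} = \left(- \frac{36}{5} - 51 + 5202 + \frac{3672}{5}\right) \frac{636}{317} = \frac{29391}{5} \cdot \frac{636}{317} = \frac{18692676}{1585}$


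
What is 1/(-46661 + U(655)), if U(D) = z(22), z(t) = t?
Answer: -1/46639 ≈ -2.1441e-5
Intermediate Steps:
U(D) = 22
1/(-46661 + U(655)) = 1/(-46661 + 22) = 1/(-46639) = -1/46639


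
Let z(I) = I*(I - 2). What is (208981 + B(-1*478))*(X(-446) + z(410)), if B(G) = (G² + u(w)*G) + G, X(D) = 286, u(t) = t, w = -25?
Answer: 75226577342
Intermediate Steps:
z(I) = I*(-2 + I)
B(G) = G² - 24*G (B(G) = (G² - 25*G) + G = G² - 24*G)
(208981 + B(-1*478))*(X(-446) + z(410)) = (208981 + (-1*478)*(-24 - 1*478))*(286 + 410*(-2 + 410)) = (208981 - 478*(-24 - 478))*(286 + 410*408) = (208981 - 478*(-502))*(286 + 167280) = (208981 + 239956)*167566 = 448937*167566 = 75226577342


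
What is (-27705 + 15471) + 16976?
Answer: 4742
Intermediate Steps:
(-27705 + 15471) + 16976 = -12234 + 16976 = 4742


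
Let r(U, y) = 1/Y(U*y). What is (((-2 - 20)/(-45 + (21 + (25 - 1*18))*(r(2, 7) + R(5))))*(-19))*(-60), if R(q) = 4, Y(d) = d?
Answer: -8360/23 ≈ -363.48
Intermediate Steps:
r(U, y) = 1/(U*y)
(((-2 - 20)/(-45 + (21 + (25 - 1*18))*(r(2, 7) + R(5))))*(-19))*(-60) = (((-2 - 20)/(-45 + (21 + (25 - 1*18))*(1/(2*7) + 4)))*(-19))*(-60) = (-22/(-45 + (21 + (25 - 18))*((½)*(⅐) + 4))*(-19))*(-60) = (-22/(-45 + (21 + 7)*(1/14 + 4))*(-19))*(-60) = (-22/(-45 + 28*(57/14))*(-19))*(-60) = (-22/(-45 + 114)*(-19))*(-60) = (-22/69*(-19))*(-60) = (-22*1/69*(-19))*(-60) = -22/69*(-19)*(-60) = (418/69)*(-60) = -8360/23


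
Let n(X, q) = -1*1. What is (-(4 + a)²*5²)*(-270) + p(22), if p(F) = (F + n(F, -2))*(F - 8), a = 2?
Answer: 243294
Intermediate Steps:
n(X, q) = -1
p(F) = (-1 + F)*(-8 + F) (p(F) = (F - 1)*(F - 8) = (-1 + F)*(-8 + F))
(-(4 + a)²*5²)*(-270) + p(22) = (-(4 + 2)²*5²)*(-270) + (8 + 22² - 9*22) = (-1*6²*25)*(-270) + (8 + 484 - 198) = (-1*36*25)*(-270) + 294 = -36*25*(-270) + 294 = -900*(-270) + 294 = 243000 + 294 = 243294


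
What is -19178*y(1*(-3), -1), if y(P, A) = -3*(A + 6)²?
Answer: 1438350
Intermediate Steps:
y(P, A) = -3*(6 + A)²
-19178*y(1*(-3), -1) = -(-57534)*(6 - 1)² = -(-57534)*5² = -(-57534)*25 = -19178*(-75) = 1438350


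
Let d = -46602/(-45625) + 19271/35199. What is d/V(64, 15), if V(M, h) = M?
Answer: 2519583173/102781080000 ≈ 0.024514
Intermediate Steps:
d = 2519583173/1605954375 (d = -46602*(-1/45625) + 19271*(1/35199) = 46602/45625 + 19271/35199 = 2519583173/1605954375 ≈ 1.5689)
d/V(64, 15) = (2519583173/1605954375)/64 = (2519583173/1605954375)*(1/64) = 2519583173/102781080000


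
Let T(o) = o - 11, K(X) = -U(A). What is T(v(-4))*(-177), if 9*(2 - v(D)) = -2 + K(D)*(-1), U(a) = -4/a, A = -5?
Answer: 7847/5 ≈ 1569.4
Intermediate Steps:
K(X) = -4/5 (K(X) = -(-4)/(-5) = -(-4)*(-1)/5 = -1*4/5 = -4/5)
v(D) = 32/15 (v(D) = 2 - (-2 - 4/5*(-1))/9 = 2 - (-2 + 4/5)/9 = 2 - 1/9*(-6/5) = 2 + 2/15 = 32/15)
T(o) = -11 + o
T(v(-4))*(-177) = (-11 + 32/15)*(-177) = -133/15*(-177) = 7847/5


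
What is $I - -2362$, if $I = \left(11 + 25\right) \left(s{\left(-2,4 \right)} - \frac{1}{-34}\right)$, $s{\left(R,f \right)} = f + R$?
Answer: $\frac{41396}{17} \approx 2435.1$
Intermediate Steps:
$s{\left(R,f \right)} = R + f$
$I = \frac{1242}{17}$ ($I = \left(11 + 25\right) \left(\left(-2 + 4\right) - \frac{1}{-34}\right) = 36 \left(2 - - \frac{1}{34}\right) = 36 \left(2 + \frac{1}{34}\right) = 36 \cdot \frac{69}{34} = \frac{1242}{17} \approx 73.059$)
$I - -2362 = \frac{1242}{17} - -2362 = \frac{1242}{17} + 2362 = \frac{41396}{17}$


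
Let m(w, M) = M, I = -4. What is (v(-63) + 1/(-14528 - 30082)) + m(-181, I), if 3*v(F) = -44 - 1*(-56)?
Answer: -1/44610 ≈ -2.2416e-5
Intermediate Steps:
v(F) = 4 (v(F) = (-44 - 1*(-56))/3 = (-44 + 56)/3 = (⅓)*12 = 4)
(v(-63) + 1/(-14528 - 30082)) + m(-181, I) = (4 + 1/(-14528 - 30082)) - 4 = (4 + 1/(-44610)) - 4 = (4 - 1/44610) - 4 = 178439/44610 - 4 = -1/44610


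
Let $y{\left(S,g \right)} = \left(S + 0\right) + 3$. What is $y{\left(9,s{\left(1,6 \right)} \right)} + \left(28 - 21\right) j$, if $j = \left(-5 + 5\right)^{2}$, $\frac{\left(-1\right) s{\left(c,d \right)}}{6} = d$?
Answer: $12$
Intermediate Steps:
$s{\left(c,d \right)} = - 6 d$
$y{\left(S,g \right)} = 3 + S$ ($y{\left(S,g \right)} = S + 3 = 3 + S$)
$j = 0$ ($j = 0^{2} = 0$)
$y{\left(9,s{\left(1,6 \right)} \right)} + \left(28 - 21\right) j = \left(3 + 9\right) + \left(28 - 21\right) 0 = 12 + \left(28 - 21\right) 0 = 12 + 7 \cdot 0 = 12 + 0 = 12$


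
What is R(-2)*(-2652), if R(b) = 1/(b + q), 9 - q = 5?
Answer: -1326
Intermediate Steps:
q = 4 (q = 9 - 1*5 = 9 - 5 = 4)
R(b) = 1/(4 + b) (R(b) = 1/(b + 4) = 1/(4 + b))
R(-2)*(-2652) = -2652/(4 - 2) = -2652/2 = (½)*(-2652) = -1326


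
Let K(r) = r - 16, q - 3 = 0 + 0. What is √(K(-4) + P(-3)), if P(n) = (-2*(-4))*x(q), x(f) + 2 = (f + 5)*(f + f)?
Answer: 2*√87 ≈ 18.655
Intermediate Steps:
q = 3 (q = 3 + (0 + 0) = 3 + 0 = 3)
x(f) = -2 + 2*f*(5 + f) (x(f) = -2 + (f + 5)*(f + f) = -2 + (5 + f)*(2*f) = -2 + 2*f*(5 + f))
P(n) = 368 (P(n) = (-2*(-4))*(-2 + 2*3² + 10*3) = 8*(-2 + 2*9 + 30) = 8*(-2 + 18 + 30) = 8*46 = 368)
K(r) = -16 + r
√(K(-4) + P(-3)) = √((-16 - 4) + 368) = √(-20 + 368) = √348 = 2*√87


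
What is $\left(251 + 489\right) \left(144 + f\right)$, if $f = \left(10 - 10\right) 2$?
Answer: $106560$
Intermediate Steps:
$f = 0$ ($f = 0 \cdot 2 = 0$)
$\left(251 + 489\right) \left(144 + f\right) = \left(251 + 489\right) \left(144 + 0\right) = 740 \cdot 144 = 106560$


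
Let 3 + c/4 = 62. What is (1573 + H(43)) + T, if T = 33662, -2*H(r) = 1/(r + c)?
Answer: 19661129/558 ≈ 35235.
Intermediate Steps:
c = 236 (c = -12 + 4*62 = -12 + 248 = 236)
H(r) = -1/(2*(236 + r)) (H(r) = -1/(2*(r + 236)) = -1/(2*(236 + r)))
(1573 + H(43)) + T = (1573 - 1/(472 + 2*43)) + 33662 = (1573 - 1/(472 + 86)) + 33662 = (1573 - 1/558) + 33662 = 877733/558 + 33662 = 19661129/558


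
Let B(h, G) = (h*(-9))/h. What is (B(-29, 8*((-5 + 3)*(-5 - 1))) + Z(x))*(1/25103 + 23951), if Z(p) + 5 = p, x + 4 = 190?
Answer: 103413616088/25103 ≈ 4.1196e+6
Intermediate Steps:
x = 186 (x = -4 + 190 = 186)
Z(p) = -5 + p
B(h, G) = -9 (B(h, G) = (-9*h)/h = -9)
(B(-29, 8*((-5 + 3)*(-5 - 1))) + Z(x))*(1/25103 + 23951) = (-9 + (-5 + 186))*(1/25103 + 23951) = (-9 + 181)*(1/25103 + 23951) = 172*(601241954/25103) = 103413616088/25103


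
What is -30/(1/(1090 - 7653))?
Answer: 196890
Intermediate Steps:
-30/(1/(1090 - 7653)) = -30/(1/(-6563)) = -30/(-1/6563) = -30*(-6563) = 196890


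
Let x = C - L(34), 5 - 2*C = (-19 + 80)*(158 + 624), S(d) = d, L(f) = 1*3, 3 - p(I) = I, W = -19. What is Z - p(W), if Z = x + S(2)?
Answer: -47743/2 ≈ -23872.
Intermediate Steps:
p(I) = 3 - I
L(f) = 3
C = -47697/2 (C = 5/2 - (-19 + 80)*(158 + 624)/2 = 5/2 - 61*782/2 = 5/2 - 1/2*47702 = 5/2 - 23851 = -47697/2 ≈ -23849.)
x = -47703/2 (x = -47697/2 - 1*3 = -47697/2 - 3 = -47703/2 ≈ -23852.)
Z = -47699/2 (Z = -47703/2 + 2 = -47699/2 ≈ -23850.)
Z - p(W) = -47699/2 - (3 - 1*(-19)) = -47699/2 - (3 + 19) = -47699/2 - 1*22 = -47699/2 - 22 = -47743/2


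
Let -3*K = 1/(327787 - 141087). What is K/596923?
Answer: -1/334336572300 ≈ -2.9910e-12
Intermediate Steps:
K = -1/560100 (K = -1/(3*(327787 - 141087)) = -⅓/186700 = -⅓*1/186700 = -1/560100 ≈ -1.7854e-6)
K/596923 = -1/560100/596923 = -1/560100*1/596923 = -1/334336572300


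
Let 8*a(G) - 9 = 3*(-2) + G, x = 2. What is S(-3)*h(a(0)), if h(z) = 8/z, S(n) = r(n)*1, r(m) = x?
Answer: 128/3 ≈ 42.667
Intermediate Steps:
r(m) = 2
S(n) = 2 (S(n) = 2*1 = 2)
a(G) = 3/8 + G/8 (a(G) = 9/8 + (3*(-2) + G)/8 = 9/8 + (-6 + G)/8 = 9/8 + (-3/4 + G/8) = 3/8 + G/8)
S(-3)*h(a(0)) = 2*(8/(3/8 + (1/8)*0)) = 2*(8/(3/8 + 0)) = 2*(8/(3/8)) = 2*(8*(8/3)) = 2*(64/3) = 128/3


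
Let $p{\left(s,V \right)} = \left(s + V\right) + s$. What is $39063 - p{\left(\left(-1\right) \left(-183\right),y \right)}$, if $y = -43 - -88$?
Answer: $38652$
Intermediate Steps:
$y = 45$ ($y = -43 + 88 = 45$)
$p{\left(s,V \right)} = V + 2 s$ ($p{\left(s,V \right)} = \left(V + s\right) + s = V + 2 s$)
$39063 - p{\left(\left(-1\right) \left(-183\right),y \right)} = 39063 - \left(45 + 2 \left(\left(-1\right) \left(-183\right)\right)\right) = 39063 - \left(45 + 2 \cdot 183\right) = 39063 - \left(45 + 366\right) = 39063 - 411 = 38652$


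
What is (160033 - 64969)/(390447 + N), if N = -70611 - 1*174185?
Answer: 95064/145651 ≈ 0.65268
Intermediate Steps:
N = -244796 (N = -70611 - 174185 = -244796)
(160033 - 64969)/(390447 + N) = (160033 - 64969)/(390447 - 244796) = 95064/145651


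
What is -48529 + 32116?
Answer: -16413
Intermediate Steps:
-48529 + 32116 = -16413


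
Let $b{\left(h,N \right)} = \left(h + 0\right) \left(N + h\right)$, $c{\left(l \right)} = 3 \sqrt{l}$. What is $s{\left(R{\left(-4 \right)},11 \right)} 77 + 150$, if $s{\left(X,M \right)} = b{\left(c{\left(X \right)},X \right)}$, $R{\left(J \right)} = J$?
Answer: $-2622 - 1848 i \approx -2622.0 - 1848.0 i$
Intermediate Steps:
$b{\left(h,N \right)} = h \left(N + h\right)$
$s{\left(X,M \right)} = 3 \sqrt{X} \left(X + 3 \sqrt{X}\right)$
$s{\left(R{\left(-4 \right)},11 \right)} 77 + 150 = \left(3 \left(-4\right)^{\frac{3}{2}} + 9 \left(-4\right)\right) 77 + 150 = \left(3 \left(- 8 i\right) - 36\right) 77 + 150 = \left(- 24 i - 36\right) 77 + 150 = \left(-36 - 24 i\right) 77 + 150 = \left(-2772 - 1848 i\right) + 150 = -2622 - 1848 i$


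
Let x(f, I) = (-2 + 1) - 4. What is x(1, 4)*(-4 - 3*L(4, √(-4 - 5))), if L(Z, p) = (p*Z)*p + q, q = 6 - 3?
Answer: -475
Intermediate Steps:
q = 3
x(f, I) = -5 (x(f, I) = -1 - 4 = -5)
L(Z, p) = 3 + Z*p² (L(Z, p) = (p*Z)*p + 3 = (Z*p)*p + 3 = Z*p² + 3 = 3 + Z*p²)
x(1, 4)*(-4 - 3*L(4, √(-4 - 5))) = -5*(-4 - 3*(3 + 4*(√(-4 - 5))²)) = -5*(-4 - 3*(3 + 4*(√(-9))²)) = -5*(-4 - 3*(3 + 4*(3*I)²)) = -5*(-4 - 3*(3 + 4*(-9))) = -5*(-4 - 3*(3 - 36)) = -5*(-4 - 3*(-33)) = -5*(-4 + 99) = -5*95 = -475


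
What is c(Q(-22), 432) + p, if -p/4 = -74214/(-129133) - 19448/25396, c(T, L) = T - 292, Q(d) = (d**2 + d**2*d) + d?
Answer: -8589923199486/819865417 ≈ -10477.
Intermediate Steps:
Q(d) = d + d**2 + d**3 (Q(d) = (d**2 + d**3) + d = d + d**2 + d**3)
c(T, L) = -292 + T
p = 626639840/819865417 (p = -4*(-74214/(-129133) - 19448/25396) = -4*(-74214*(-1/129133) - 19448*1/25396) = -4*(74214/129133 - 4862/6349) = -4*(-156659960/819865417) = 626639840/819865417 ≈ 0.76432)
c(Q(-22), 432) + p = (-292 - 22*(1 - 22 + (-22)**2)) + 626639840/819865417 = (-292 - 22*(1 - 22 + 484)) + 626639840/819865417 = (-292 - 22*463) + 626639840/819865417 = (-292 - 10186) + 626639840/819865417 = -10478 + 626639840/819865417 = -8589923199486/819865417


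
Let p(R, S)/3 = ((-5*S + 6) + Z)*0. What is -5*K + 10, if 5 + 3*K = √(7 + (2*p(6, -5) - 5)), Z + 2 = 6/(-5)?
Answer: 55/3 - 5*√2/3 ≈ 15.976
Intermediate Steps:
Z = -16/5 (Z = -2 + 6/(-5) = -2 + 6*(-⅕) = -2 - 6/5 = -16/5 ≈ -3.2000)
p(R, S) = 0 (p(R, S) = 3*(((-5*S + 6) - 16/5)*0) = 3*(((6 - 5*S) - 16/5)*0) = 3*((14/5 - 5*S)*0) = 3*0 = 0)
K = -5/3 + √2/3 (K = -5/3 + √(7 + (2*0 - 5))/3 = -5/3 + √(7 + (0 - 5))/3 = -5/3 + √(7 - 5)/3 = -5/3 + √2/3 ≈ -1.1953)
-5*K + 10 = -5*(-5/3 + √2/3) + 10 = (25/3 - 5*√2/3) + 10 = 55/3 - 5*√2/3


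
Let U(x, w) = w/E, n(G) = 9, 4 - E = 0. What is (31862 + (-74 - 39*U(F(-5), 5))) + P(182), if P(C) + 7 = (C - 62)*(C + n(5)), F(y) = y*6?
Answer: 218609/4 ≈ 54652.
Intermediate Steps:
E = 4 (E = 4 - 1*0 = 4 + 0 = 4)
F(y) = 6*y
U(x, w) = w/4
P(C) = -7 + (-62 + C)*(9 + C) (P(C) = -7 + (C - 62)*(C + 9) = -7 + (-62 + C)*(9 + C))
(31862 + (-74 - 39*U(F(-5), 5))) + P(182) = (31862 + (-74 - 39*5/4)) + (-565 + 182**2 - 53*182) = (31862 + (-74 - 39*5/4)) + (-565 + 33124 - 9646) = (31862 + (-74 - 195/4)) + 22913 = (31862 - 491/4) + 22913 = 126957/4 + 22913 = 218609/4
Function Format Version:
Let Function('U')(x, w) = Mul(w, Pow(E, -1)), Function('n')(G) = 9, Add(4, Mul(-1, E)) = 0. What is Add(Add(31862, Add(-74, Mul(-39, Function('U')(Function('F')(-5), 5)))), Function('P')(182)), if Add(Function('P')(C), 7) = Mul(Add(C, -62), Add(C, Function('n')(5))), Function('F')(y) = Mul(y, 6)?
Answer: Rational(218609, 4) ≈ 54652.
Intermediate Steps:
E = 4 (E = Add(4, Mul(-1, 0)) = Add(4, 0) = 4)
Function('F')(y) = Mul(6, y)
Function('U')(x, w) = Mul(Rational(1, 4), w) (Function('U')(x, w) = Mul(w, Pow(4, -1)) = Mul(w, Rational(1, 4)) = Mul(Rational(1, 4), w))
Function('P')(C) = Add(-7, Mul(Add(-62, C), Add(9, C))) (Function('P')(C) = Add(-7, Mul(Add(C, -62), Add(C, 9))) = Add(-7, Mul(Add(-62, C), Add(9, C))))
Add(Add(31862, Add(-74, Mul(-39, Function('U')(Function('F')(-5), 5)))), Function('P')(182)) = Add(Add(31862, Add(-74, Mul(-39, Mul(Rational(1, 4), 5)))), Add(-565, Pow(182, 2), Mul(-53, 182))) = Add(Add(31862, Add(-74, Mul(-39, Rational(5, 4)))), Add(-565, 33124, -9646)) = Add(Add(31862, Add(-74, Rational(-195, 4))), 22913) = Add(Add(31862, Rational(-491, 4)), 22913) = Add(Rational(126957, 4), 22913) = Rational(218609, 4)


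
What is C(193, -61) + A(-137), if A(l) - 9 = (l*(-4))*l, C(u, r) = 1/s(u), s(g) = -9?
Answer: -675604/9 ≈ -75067.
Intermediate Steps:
C(u, r) = -⅑ (C(u, r) = 1/(-9) = -⅑)
A(l) = 9 - 4*l² (A(l) = 9 + (l*(-4))*l = 9 + (-4*l)*l = 9 - 4*l²)
C(193, -61) + A(-137) = -⅑ + (9 - 4*(-137)²) = -⅑ + (9 - 4*18769) = -⅑ + (9 - 75076) = -⅑ - 75067 = -675604/9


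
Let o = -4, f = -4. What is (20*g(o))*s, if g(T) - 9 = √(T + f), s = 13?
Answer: 2340 + 520*I*√2 ≈ 2340.0 + 735.39*I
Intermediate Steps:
g(T) = 9 + √(-4 + T) (g(T) = 9 + √(T - 4) = 9 + √(-4 + T))
(20*g(o))*s = (20*(9 + √(-4 - 4)))*13 = (20*(9 + √(-8)))*13 = (20*(9 + 2*I*√2))*13 = (180 + 40*I*√2)*13 = 2340 + 520*I*√2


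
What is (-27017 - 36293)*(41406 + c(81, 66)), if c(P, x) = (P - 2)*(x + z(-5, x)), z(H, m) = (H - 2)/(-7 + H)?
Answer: -17726578415/6 ≈ -2.9544e+9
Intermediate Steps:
z(H, m) = (-2 + H)/(-7 + H)
c(P, x) = (-2 + P)*(7/12 + x) (c(P, x) = (P - 2)*(x + (-2 - 5)/(-7 - 5)) = (-2 + P)*(x - 7/(-12)) = (-2 + P)*(x - 1/12*(-7)) = (-2 + P)*(x + 7/12) = (-2 + P)*(7/12 + x))
(-27017 - 36293)*(41406 + c(81, 66)) = (-27017 - 36293)*(41406 + (-7/6 - 2*66 + (7/12)*81 + 81*66)) = -63310*(41406 + (-7/6 - 132 + 189/4 + 5346)) = -63310*(41406 + 63121/12) = -63310*559993/12 = -17726578415/6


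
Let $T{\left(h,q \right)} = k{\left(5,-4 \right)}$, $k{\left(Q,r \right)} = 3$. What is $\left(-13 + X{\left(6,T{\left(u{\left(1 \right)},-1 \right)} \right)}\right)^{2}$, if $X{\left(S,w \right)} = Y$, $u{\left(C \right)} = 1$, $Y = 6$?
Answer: $49$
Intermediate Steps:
$T{\left(h,q \right)} = 3$
$X{\left(S,w \right)} = 6$
$\left(-13 + X{\left(6,T{\left(u{\left(1 \right)},-1 \right)} \right)}\right)^{2} = \left(-13 + 6\right)^{2} = \left(-7\right)^{2} = 49$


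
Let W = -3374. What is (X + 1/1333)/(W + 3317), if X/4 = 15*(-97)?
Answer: 7758059/75981 ≈ 102.11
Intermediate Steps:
X = -5820 (X = 4*(15*(-97)) = 4*(-1455) = -5820)
(X + 1/1333)/(W + 3317) = (-5820 + 1/1333)/(-3374 + 3317) = (-5820 + 1/1333)/(-57) = -7758059/1333*(-1/57) = 7758059/75981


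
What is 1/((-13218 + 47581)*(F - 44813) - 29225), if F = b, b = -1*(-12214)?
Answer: -1/1120228662 ≈ -8.9268e-10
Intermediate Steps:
b = 12214
F = 12214
1/((-13218 + 47581)*(F - 44813) - 29225) = 1/((-13218 + 47581)*(12214 - 44813) - 29225) = 1/(34363*(-32599) - 29225) = 1/(-1120199437 - 29225) = 1/(-1120228662) = -1/1120228662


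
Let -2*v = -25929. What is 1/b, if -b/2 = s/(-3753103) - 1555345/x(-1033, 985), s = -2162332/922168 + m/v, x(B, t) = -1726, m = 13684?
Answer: -9680707707590696751/17447091929551347275378 ≈ -0.00055486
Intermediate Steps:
v = 25929/2 (v = -½*(-25929) = 25929/2 ≈ 12965.)
s = -7707303151/5977723518 (s = -2162332/922168 + 13684/(25929/2) = -2162332*1/922168 + 13684*(2/25929) = -540583/230542 + 27368/25929 = -7707303151/5977723518 ≈ -1.2893)
b = -17447091929551347275378/9680707707590696751 (b = -2*(-7707303151/5977723518/(-3753103) - 1555345/(-1726)) = -2*(-7707303151/5977723518*(-1/3753103) - 1555345*(-1/1726)) = -2*(7707303151/22435012068576354 + 1555345/1726) = -2*8723545964775673637689/9680707707590696751 = -17447091929551347275378/9680707707590696751 ≈ -1802.3)
1/b = 1/(-17447091929551347275378/9680707707590696751) = -9680707707590696751/17447091929551347275378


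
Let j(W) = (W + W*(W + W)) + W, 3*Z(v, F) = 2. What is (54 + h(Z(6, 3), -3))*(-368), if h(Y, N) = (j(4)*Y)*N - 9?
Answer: 12880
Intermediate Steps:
Z(v, F) = 2/3 (Z(v, F) = (1/3)*2 = 2/3)
j(W) = 2*W + 2*W**2 (j(W) = (W + W*(2*W)) + W = (W + 2*W**2) + W = 2*W + 2*W**2)
h(Y, N) = -9 + 40*N*Y (h(Y, N) = ((2*4*(1 + 4))*Y)*N - 9 = ((2*4*5)*Y)*N - 9 = (40*Y)*N - 9 = 40*N*Y - 9 = -9 + 40*N*Y)
(54 + h(Z(6, 3), -3))*(-368) = (54 + (-9 + 40*(-3)*(2/3)))*(-368) = (54 + (-9 - 80))*(-368) = (54 - 89)*(-368) = -35*(-368) = 12880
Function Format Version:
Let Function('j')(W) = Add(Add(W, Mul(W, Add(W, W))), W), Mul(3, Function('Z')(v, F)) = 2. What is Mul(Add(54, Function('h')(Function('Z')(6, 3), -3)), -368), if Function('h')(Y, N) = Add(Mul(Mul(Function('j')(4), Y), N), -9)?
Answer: 12880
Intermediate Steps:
Function('Z')(v, F) = Rational(2, 3) (Function('Z')(v, F) = Mul(Rational(1, 3), 2) = Rational(2, 3))
Function('j')(W) = Add(Mul(2, W), Mul(2, Pow(W, 2))) (Function('j')(W) = Add(Add(W, Mul(W, Mul(2, W))), W) = Add(Add(W, Mul(2, Pow(W, 2))), W) = Add(Mul(2, W), Mul(2, Pow(W, 2))))
Function('h')(Y, N) = Add(-9, Mul(40, N, Y)) (Function('h')(Y, N) = Add(Mul(Mul(Mul(2, 4, Add(1, 4)), Y), N), -9) = Add(Mul(Mul(Mul(2, 4, 5), Y), N), -9) = Add(Mul(Mul(40, Y), N), -9) = Add(Mul(40, N, Y), -9) = Add(-9, Mul(40, N, Y)))
Mul(Add(54, Function('h')(Function('Z')(6, 3), -3)), -368) = Mul(Add(54, Add(-9, Mul(40, -3, Rational(2, 3)))), -368) = Mul(Add(54, Add(-9, -80)), -368) = Mul(Add(54, -89), -368) = Mul(-35, -368) = 12880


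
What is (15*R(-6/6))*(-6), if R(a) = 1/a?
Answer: 90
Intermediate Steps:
R(a) = 1/a
(15*R(-6/6))*(-6) = (15/((-6/6)))*(-6) = (15/((-6*⅙)))*(-6) = (15/(-1))*(-6) = (15*(-1))*(-6) = -15*(-6) = 90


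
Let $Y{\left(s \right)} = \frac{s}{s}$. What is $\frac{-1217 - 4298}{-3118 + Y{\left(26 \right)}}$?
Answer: $\frac{5515}{3117} \approx 1.7693$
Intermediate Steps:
$Y{\left(s \right)} = 1$
$\frac{-1217 - 4298}{-3118 + Y{\left(26 \right)}} = \frac{-1217 - 4298}{-3118 + 1} = - \frac{5515}{-3117} = \left(-5515\right) \left(- \frac{1}{3117}\right) = \frac{5515}{3117}$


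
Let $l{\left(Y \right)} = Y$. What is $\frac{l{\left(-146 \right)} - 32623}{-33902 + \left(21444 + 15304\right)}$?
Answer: $- \frac{32769}{2846} \approx -11.514$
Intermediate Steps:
$\frac{l{\left(-146 \right)} - 32623}{-33902 + \left(21444 + 15304\right)} = \frac{-146 - 32623}{-33902 + \left(21444 + 15304\right)} = - \frac{32769}{-33902 + 36748} = - \frac{32769}{2846}$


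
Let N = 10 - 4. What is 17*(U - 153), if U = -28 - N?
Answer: -3179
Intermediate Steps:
N = 6
U = -34 (U = -28 - 1*6 = -28 - 6 = -34)
17*(U - 153) = 17*(-34 - 153) = 17*(-187) = -3179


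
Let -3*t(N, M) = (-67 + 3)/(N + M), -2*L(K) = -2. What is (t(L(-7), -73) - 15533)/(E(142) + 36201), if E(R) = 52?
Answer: -419399/978831 ≈ -0.42847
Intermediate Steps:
L(K) = 1 (L(K) = -½*(-2) = 1)
t(N, M) = 64/(3*(M + N)) (t(N, M) = -(-67 + 3)/(3*(N + M)) = -(-64)/(3*(M + N)) = 64/(3*(M + N)))
(t(L(-7), -73) - 15533)/(E(142) + 36201) = (64/(3*(-73 + 1)) - 15533)/(52 + 36201) = ((64/3)/(-72) - 15533)/36253 = ((64/3)*(-1/72) - 15533)*(1/36253) = (-8/27 - 15533)*(1/36253) = -419399/27*1/36253 = -419399/978831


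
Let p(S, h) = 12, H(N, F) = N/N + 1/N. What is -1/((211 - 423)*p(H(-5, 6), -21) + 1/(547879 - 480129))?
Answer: 67750/172355999 ≈ 0.00039308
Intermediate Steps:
H(N, F) = 1 + 1/N
-1/((211 - 423)*p(H(-5, 6), -21) + 1/(547879 - 480129)) = -1/((211 - 423)*12 + 1/(547879 - 480129)) = -1/(-212*12 + 1/67750) = -1/(-2544 + 1/67750) = -1/(-172355999/67750) = -1*(-67750/172355999) = 67750/172355999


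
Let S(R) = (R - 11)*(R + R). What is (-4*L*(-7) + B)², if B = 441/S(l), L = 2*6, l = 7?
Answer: 6890625/64 ≈ 1.0767e+5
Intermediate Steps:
S(R) = 2*R*(-11 + R) (S(R) = (-11 + R)*(2*R) = 2*R*(-11 + R))
L = 12
B = -63/8 (B = 441/((2*7*(-11 + 7))) = 441/((2*7*(-4))) = 441/(-56) = 441*(-1/56) = -63/8 ≈ -7.8750)
(-4*L*(-7) + B)² = (-4*12*(-7) - 63/8)² = (-48*(-7) - 63/8)² = (336 - 63/8)² = (2625/8)² = 6890625/64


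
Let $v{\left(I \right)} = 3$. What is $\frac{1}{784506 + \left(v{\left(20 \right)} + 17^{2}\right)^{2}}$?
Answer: $\frac{1}{869770} \approx 1.1497 \cdot 10^{-6}$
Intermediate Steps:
$\frac{1}{784506 + \left(v{\left(20 \right)} + 17^{2}\right)^{2}} = \frac{1}{784506 + \left(3 + 17^{2}\right)^{2}} = \frac{1}{784506 + \left(3 + 289\right)^{2}} = \frac{1}{784506 + 292^{2}} = \frac{1}{784506 + 85264} = \frac{1}{869770}$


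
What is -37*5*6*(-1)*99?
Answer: 109890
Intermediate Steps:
-37*5*6*(-1)*99 = -1110*(-1)*99 = -37*(-30)*99 = 1110*99 = 109890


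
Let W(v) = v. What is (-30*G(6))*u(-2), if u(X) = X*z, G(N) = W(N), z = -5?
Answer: -1800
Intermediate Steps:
G(N) = N
u(X) = -5*X (u(X) = X*(-5) = -5*X)
(-30*G(6))*u(-2) = (-30*6)*(-5*(-2)) = -180*10 = -1800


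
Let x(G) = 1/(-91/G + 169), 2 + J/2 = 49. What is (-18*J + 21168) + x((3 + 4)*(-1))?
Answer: 3544633/182 ≈ 19476.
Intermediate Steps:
J = 94 (J = -4 + 2*49 = -4 + 98 = 94)
x(G) = 1/(169 - 91/G)
(-18*J + 21168) + x((3 + 4)*(-1)) = (-18*94 + 21168) + ((3 + 4)*(-1))/(13*(-7 + 13*((3 + 4)*(-1)))) = (-1692 + 21168) + (7*(-1))/(13*(-7 + 13*(7*(-1)))) = 19476 + (1/13)*(-7)/(-7 + 13*(-7)) = 19476 + (1/13)*(-7)/(-7 - 91) = 19476 + (1/13)*(-7)/(-98) = 19476 + (1/13)*(-7)*(-1/98) = 19476 + 1/182 = 3544633/182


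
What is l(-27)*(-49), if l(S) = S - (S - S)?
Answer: 1323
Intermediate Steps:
l(S) = S (l(S) = S - 1*0 = S + 0 = S)
l(-27)*(-49) = -27*(-49) = 1323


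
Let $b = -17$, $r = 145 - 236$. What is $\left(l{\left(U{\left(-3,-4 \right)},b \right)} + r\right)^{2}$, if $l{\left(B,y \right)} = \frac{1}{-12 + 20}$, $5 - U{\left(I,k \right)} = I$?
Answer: $\frac{528529}{64} \approx 8258.3$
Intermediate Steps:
$r = -91$
$U{\left(I,k \right)} = 5 - I$
$l{\left(B,y \right)} = \frac{1}{8}$
$\left(l{\left(U{\left(-3,-4 \right)},b \right)} + r\right)^{2} = \left(\frac{1}{8} - 91\right)^{2} = \left(- \frac{727}{8}\right)^{2} = \frac{528529}{64}$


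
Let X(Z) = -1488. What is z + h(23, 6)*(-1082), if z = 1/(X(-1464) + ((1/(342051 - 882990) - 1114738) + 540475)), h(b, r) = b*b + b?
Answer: -186015585392901099/311446170190 ≈ -5.9726e+5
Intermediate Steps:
h(b, r) = b + b² (h(b, r) = b² + b = b + b²)
z = -540939/311446170190 (z = 1/(-1488 + ((1/(342051 - 882990) - 1114738) + 540475)) = 1/(-1488 + ((1/(-540939) - 1114738) + 540475)) = 1/(-1488 + ((-1/540939 - 1114738) + 540475)) = 1/(-1488 + (-603005258983/540939 + 540475)) = 1/(-1488 - 310641252958/540939) = 1/(-311446170190/540939) = -540939/311446170190 ≈ -1.7369e-6)
z + h(23, 6)*(-1082) = -540939/311446170190 + (23*(1 + 23))*(-1082) = -540939/311446170190 + (23*24)*(-1082) = -540939/311446170190 + 552*(-1082) = -540939/311446170190 - 597264 = -186015585392901099/311446170190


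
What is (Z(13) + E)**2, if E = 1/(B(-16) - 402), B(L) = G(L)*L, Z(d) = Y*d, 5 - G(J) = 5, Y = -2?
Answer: 109265209/161604 ≈ 676.13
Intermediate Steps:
G(J) = 0 (G(J) = 5 - 1*5 = 5 - 5 = 0)
Z(d) = -2*d
B(L) = 0 (B(L) = 0*L = 0)
E = -1/402 (E = 1/(0 - 402) = 1/(-402) = -1/402 ≈ -0.0024876)
(Z(13) + E)**2 = (-2*13 - 1/402)**2 = (-26 - 1/402)**2 = (-10453/402)**2 = 109265209/161604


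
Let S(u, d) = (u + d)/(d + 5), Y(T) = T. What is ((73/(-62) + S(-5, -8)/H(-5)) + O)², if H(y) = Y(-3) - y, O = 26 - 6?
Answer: 3810304/8649 ≈ 440.55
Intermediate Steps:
S(u, d) = (d + u)/(5 + d)
O = 20
H(y) = -3 - y
((73/(-62) + S(-5, -8)/H(-5)) + O)² = ((73/(-62) + ((-8 - 5)/(5 - 8))/(-3 - 1*(-5))) + 20)² = ((73*(-1/62) + (-13/(-3))/(-3 + 5)) + 20)² = ((-73/62 - ⅓*(-13)/2) + 20)² = ((-73/62 + (13/3)*(½)) + 20)² = ((-73/62 + 13/6) + 20)² = (92/93 + 20)² = (1952/93)² = 3810304/8649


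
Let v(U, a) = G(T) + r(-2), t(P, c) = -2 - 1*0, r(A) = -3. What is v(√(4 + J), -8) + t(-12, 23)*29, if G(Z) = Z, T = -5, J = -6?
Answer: -66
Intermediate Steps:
t(P, c) = -2 (t(P, c) = -2 + 0 = -2)
v(U, a) = -8 (v(U, a) = -5 - 3 = -8)
v(√(4 + J), -8) + t(-12, 23)*29 = -8 - 2*29 = -8 - 58 = -66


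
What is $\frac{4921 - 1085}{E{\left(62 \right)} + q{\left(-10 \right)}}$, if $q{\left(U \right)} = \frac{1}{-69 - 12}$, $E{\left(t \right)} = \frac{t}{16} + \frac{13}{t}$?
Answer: $\frac{77057568}{81805} \approx 941.97$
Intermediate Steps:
$E{\left(t \right)} = \frac{13}{t} + \frac{t}{16}$ ($E{\left(t \right)} = t \frac{1}{16} + \frac{13}{t} = \frac{t}{16} + \frac{13}{t} = \frac{13}{t} + \frac{t}{16}$)
$q{\left(U \right)} = - \frac{1}{81}$ ($q{\left(U \right)} = \frac{1}{-81} = - \frac{1}{81}$)
$\frac{4921 - 1085}{E{\left(62 \right)} + q{\left(-10 \right)}} = \frac{4921 - 1085}{\left(\frac{13}{62} + \frac{1}{16} \cdot 62\right) - \frac{1}{81}} = \frac{3836}{\left(13 \cdot \frac{1}{62} + \frac{31}{8}\right) - \frac{1}{81}} = \frac{3836}{\left(\frac{13}{62} + \frac{31}{8}\right) - \frac{1}{81}} = \frac{3836}{\frac{1013}{248} - \frac{1}{81}} = \frac{3836}{\frac{81805}{20088}} = 3836 \cdot \frac{20088}{81805} = \frac{77057568}{81805}$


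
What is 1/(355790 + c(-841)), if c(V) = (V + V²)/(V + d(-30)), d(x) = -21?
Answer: 431/152992270 ≈ 2.8171e-6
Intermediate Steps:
c(V) = (V + V²)/(-21 + V) (c(V) = (V + V²)/(V - 21) = (V + V²)/(-21 + V))
1/(355790 + c(-841)) = 1/(355790 - 841*(1 - 841)/(-21 - 841)) = 1/(355790 - 841*(-840)/(-862)) = 1/(355790 - 841*(-1/862)*(-840)) = 1/(355790 - 353220/431) = 1/(152992270/431) = 431/152992270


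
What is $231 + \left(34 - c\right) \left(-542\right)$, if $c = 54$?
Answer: $11071$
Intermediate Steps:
$231 + \left(34 - c\right) \left(-542\right) = 231 + \left(34 - 54\right) \left(-542\right) = 231 - -10840 = 231 + 10840 = 11071$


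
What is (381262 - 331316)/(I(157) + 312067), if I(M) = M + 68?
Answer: 24973/156146 ≈ 0.15993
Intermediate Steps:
I(M) = 68 + M
(381262 - 331316)/(I(157) + 312067) = (381262 - 331316)/((68 + 157) + 312067) = 49946/(225 + 312067) = 49946/312292 = 49946*(1/312292) = 24973/156146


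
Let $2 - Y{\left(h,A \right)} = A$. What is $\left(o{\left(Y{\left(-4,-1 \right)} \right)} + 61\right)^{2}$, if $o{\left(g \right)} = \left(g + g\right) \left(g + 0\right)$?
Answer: $6241$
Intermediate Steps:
$Y{\left(h,A \right)} = 2 - A$
$o{\left(g \right)} = 2 g^{2}$ ($o{\left(g \right)} = 2 g g = 2 g^{2}$)
$\left(o{\left(Y{\left(-4,-1 \right)} \right)} + 61\right)^{2} = \left(2 \left(2 - -1\right)^{2} + 61\right)^{2} = \left(2 \left(2 + 1\right)^{2} + 61\right)^{2} = \left(2 \cdot 3^{2} + 61\right)^{2} = \left(2 \cdot 9 + 61\right)^{2} = \left(18 + 61\right)^{2} = 79^{2} = 6241$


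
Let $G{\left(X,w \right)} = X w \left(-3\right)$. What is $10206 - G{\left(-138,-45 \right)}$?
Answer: $28836$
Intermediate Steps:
$G{\left(X,w \right)} = - 3 X w$
$10206 - G{\left(-138,-45 \right)} = 10206 - \left(-3\right) \left(-138\right) \left(-45\right) = 10206 - -18630 = 10206 + 18630 = 28836$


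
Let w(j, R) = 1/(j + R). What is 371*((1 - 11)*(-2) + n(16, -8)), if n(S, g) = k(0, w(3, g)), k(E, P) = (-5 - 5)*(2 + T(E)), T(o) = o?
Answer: 0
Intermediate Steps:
w(j, R) = 1/(R + j)
k(E, P) = -20 - 10*E (k(E, P) = (-5 - 5)*(2 + E) = -10*(2 + E) = -20 - 10*E)
n(S, g) = -20 (n(S, g) = -20 - 10*0 = -20 + 0 = -20)
371*((1 - 11)*(-2) + n(16, -8)) = 371*((1 - 11)*(-2) - 20) = 371*(-10*(-2) - 20) = 371*(20 - 20) = 371*0 = 0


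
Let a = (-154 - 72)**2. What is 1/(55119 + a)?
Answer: 1/106195 ≈ 9.4166e-6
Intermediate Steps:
a = 51076 (a = (-226)**2 = 51076)
1/(55119 + a) = 1/(55119 + 51076) = 1/106195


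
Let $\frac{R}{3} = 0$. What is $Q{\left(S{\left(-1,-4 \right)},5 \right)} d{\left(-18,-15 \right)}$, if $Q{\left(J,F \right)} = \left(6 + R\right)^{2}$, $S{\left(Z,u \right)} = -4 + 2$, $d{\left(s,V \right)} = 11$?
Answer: $396$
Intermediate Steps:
$R = 0$ ($R = 3 \cdot 0 = 0$)
$S{\left(Z,u \right)} = -2$
$Q{\left(J,F \right)} = 36$ ($Q{\left(J,F \right)} = \left(6 + 0\right)^{2} = 6^{2} = 36$)
$Q{\left(S{\left(-1,-4 \right)},5 \right)} d{\left(-18,-15 \right)} = 36 \cdot 11 = 396$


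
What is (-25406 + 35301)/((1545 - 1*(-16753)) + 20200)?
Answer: 9895/38498 ≈ 0.25703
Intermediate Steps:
(-25406 + 35301)/((1545 - 1*(-16753)) + 20200) = 9895/((1545 + 16753) + 20200) = 9895/(18298 + 20200) = 9895/38498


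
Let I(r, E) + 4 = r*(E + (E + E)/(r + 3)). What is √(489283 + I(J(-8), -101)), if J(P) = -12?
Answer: √4411995/3 ≈ 700.16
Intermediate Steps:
I(r, E) = -4 + r*(E + 2*E/(3 + r)) (I(r, E) = -4 + r*(E + (E + E)/(r + 3)) = -4 + r*(E + (2*E)/(3 + r)) = -4 + r*(E + 2*E/(3 + r)))
√(489283 + I(J(-8), -101)) = √(489283 + (-12 - 4*(-12) - 101*(-12)² + 5*(-101)*(-12))/(3 - 12)) = √(489283 + (-12 + 48 - 101*144 + 6060)/(-9)) = √(489283 - (-12 + 48 - 14544 + 6060)/9) = √(489283 - ⅑*(-8448)) = √(489283 + 2816/3) = √(1470665/3) = √4411995/3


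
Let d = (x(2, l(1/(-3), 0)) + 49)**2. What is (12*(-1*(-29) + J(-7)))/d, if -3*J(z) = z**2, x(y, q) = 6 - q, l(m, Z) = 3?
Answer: 19/338 ≈ 0.056213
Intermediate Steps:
J(z) = -z**2/3
d = 2704 (d = ((6 - 1*3) + 49)**2 = ((6 - 3) + 49)**2 = (3 + 49)**2 = 52**2 = 2704)
(12*(-1*(-29) + J(-7)))/d = (12*(-1*(-29) - 1/3*(-7)**2))/2704 = (12*(29 - 1/3*49))*(1/2704) = (12*(29 - 49/3))*(1/2704) = (12*(38/3))*(1/2704) = 152*(1/2704) = 19/338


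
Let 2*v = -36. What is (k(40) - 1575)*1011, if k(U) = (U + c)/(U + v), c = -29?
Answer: -3183639/2 ≈ -1.5918e+6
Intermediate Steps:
v = -18 (v = (½)*(-36) = -18)
k(U) = (-29 + U)/(-18 + U) (k(U) = (U - 29)/(U - 18) = (-29 + U)/(-18 + U))
(k(40) - 1575)*1011 = ((-29 + 40)/(-18 + 40) - 1575)*1011 = (11/22 - 1575)*1011 = ((1/22)*11 - 1575)*1011 = (½ - 1575)*1011 = -3149/2*1011 = -3183639/2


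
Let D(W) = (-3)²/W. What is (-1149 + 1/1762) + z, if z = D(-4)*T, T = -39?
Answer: -3739843/3524 ≈ -1061.3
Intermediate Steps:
D(W) = 9/W
z = 351/4 (z = (9/(-4))*(-39) = (9*(-¼))*(-39) = -9/4*(-39) = 351/4 ≈ 87.750)
(-1149 + 1/1762) + z = (-1149 + 1/1762) + 351/4 = -2024537/1762 + 351/4 = -3739843/3524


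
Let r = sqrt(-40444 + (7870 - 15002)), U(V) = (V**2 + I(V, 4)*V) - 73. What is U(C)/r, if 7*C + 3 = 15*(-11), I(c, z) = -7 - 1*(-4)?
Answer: -575*I*sqrt(11894)/23788 ≈ -2.6362*I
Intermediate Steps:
I(c, z) = -3 (I(c, z) = -7 + 4 = -3)
C = -24 (C = -3/7 + (15*(-11))/7 = -3/7 + (1/7)*(-165) = -3/7 - 165/7 = -24)
U(V) = -73 + V**2 - 3*V (U(V) = (V**2 - 3*V) - 73 = -73 + V**2 - 3*V)
r = 2*I*sqrt(11894) (r = sqrt(-40444 - 7132) = sqrt(-47576) = 2*I*sqrt(11894) ≈ 218.12*I)
U(C)/r = (-73 + (-24)**2 - 3*(-24))/((2*I*sqrt(11894))) = (-73 + 576 + 72)*(-I*sqrt(11894)/23788) = 575*(-I*sqrt(11894)/23788) = -575*I*sqrt(11894)/23788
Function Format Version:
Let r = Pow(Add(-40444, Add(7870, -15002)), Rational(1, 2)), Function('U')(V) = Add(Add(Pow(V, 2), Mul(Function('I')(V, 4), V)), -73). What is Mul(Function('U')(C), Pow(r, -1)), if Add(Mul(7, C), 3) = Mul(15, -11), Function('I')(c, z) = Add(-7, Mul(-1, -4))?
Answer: Mul(Rational(-575, 23788), I, Pow(11894, Rational(1, 2))) ≈ Mul(-2.6362, I)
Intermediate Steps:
Function('I')(c, z) = -3 (Function('I')(c, z) = Add(-7, 4) = -3)
C = -24 (C = Add(Rational(-3, 7), Mul(Rational(1, 7), Mul(15, -11))) = Add(Rational(-3, 7), Mul(Rational(1, 7), -165)) = Add(Rational(-3, 7), Rational(-165, 7)) = -24)
Function('U')(V) = Add(-73, Pow(V, 2), Mul(-3, V)) (Function('U')(V) = Add(Add(Pow(V, 2), Mul(-3, V)), -73) = Add(-73, Pow(V, 2), Mul(-3, V)))
r = Mul(2, I, Pow(11894, Rational(1, 2))) (r = Pow(Add(-40444, -7132), Rational(1, 2)) = Pow(-47576, Rational(1, 2)) = Mul(2, I, Pow(11894, Rational(1, 2))) ≈ Mul(218.12, I))
Mul(Function('U')(C), Pow(r, -1)) = Mul(Add(-73, Pow(-24, 2), Mul(-3, -24)), Pow(Mul(2, I, Pow(11894, Rational(1, 2))), -1)) = Mul(Add(-73, 576, 72), Mul(Rational(-1, 23788), I, Pow(11894, Rational(1, 2)))) = Mul(575, Mul(Rational(-1, 23788), I, Pow(11894, Rational(1, 2)))) = Mul(Rational(-575, 23788), I, Pow(11894, Rational(1, 2)))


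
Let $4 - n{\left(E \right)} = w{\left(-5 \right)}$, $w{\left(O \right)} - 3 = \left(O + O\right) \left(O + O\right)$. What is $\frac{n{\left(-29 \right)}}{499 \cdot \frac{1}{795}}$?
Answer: $- \frac{78705}{499} \approx -157.73$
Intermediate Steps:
$w{\left(O \right)} = 3 + 4 O^{2}$ ($w{\left(O \right)} = 3 + \left(O + O\right) \left(O + O\right) = 3 + 2 O 2 O = 3 + 4 O^{2}$)
$n{\left(E \right)} = -99$ ($n{\left(E \right)} = 4 - \left(3 + 4 \left(-5\right)^{2}\right) = 4 - \left(3 + 4 \cdot 25\right) = 4 - \left(3 + 100\right) = 4 - 103 = -99$)
$\frac{n{\left(-29 \right)}}{499 \cdot \frac{1}{795}} = - \frac{99}{499 \cdot \frac{1}{795}} = - \frac{99}{\frac{499}{795}} = \left(-99\right) \frac{795}{499} = - \frac{78705}{499}$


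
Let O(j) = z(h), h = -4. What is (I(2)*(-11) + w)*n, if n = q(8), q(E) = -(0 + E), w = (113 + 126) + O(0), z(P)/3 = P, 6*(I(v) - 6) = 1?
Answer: -3820/3 ≈ -1273.3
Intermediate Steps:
I(v) = 37/6 (I(v) = 6 + (1/6)*1 = 6 + 1/6 = 37/6)
z(P) = 3*P
O(j) = -12 (O(j) = 3*(-4) = -12)
w = 227 (w = (113 + 126) - 12 = 239 - 12 = 227)
q(E) = -E
n = -8 (n = -1*8 = -8)
(I(2)*(-11) + w)*n = ((37/6)*(-11) + 227)*(-8) = (-407/6 + 227)*(-8) = (955/6)*(-8) = -3820/3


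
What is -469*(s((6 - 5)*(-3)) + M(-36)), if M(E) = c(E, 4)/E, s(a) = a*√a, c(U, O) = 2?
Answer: 469/18 + 1407*I*√3 ≈ 26.056 + 2437.0*I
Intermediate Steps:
s(a) = a^(3/2)
M(E) = 2/E
-469*(s((6 - 5)*(-3)) + M(-36)) = -469*(((6 - 5)*(-3))^(3/2) + 2/(-36)) = -469*((1*(-3))^(3/2) + 2*(-1/36)) = -469*((-3)^(3/2) - 1/18) = -469*(-3*I*√3 - 1/18) = -469*(-1/18 - 3*I*√3) = 469/18 + 1407*I*√3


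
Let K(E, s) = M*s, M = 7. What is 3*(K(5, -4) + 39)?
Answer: 33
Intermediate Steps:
K(E, s) = 7*s
3*(K(5, -4) + 39) = 3*(7*(-4) + 39) = 3*(-28 + 39) = 3*11 = 33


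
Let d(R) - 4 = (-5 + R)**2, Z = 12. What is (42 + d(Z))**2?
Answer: 9025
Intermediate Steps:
d(R) = 4 + (-5 + R)**2
(42 + d(Z))**2 = (42 + (4 + (-5 + 12)**2))**2 = (42 + (4 + 7**2))**2 = (42 + (4 + 49))**2 = (42 + 53)**2 = 95**2 = 9025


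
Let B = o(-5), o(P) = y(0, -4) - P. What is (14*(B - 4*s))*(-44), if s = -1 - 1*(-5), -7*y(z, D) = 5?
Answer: 7216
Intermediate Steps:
y(z, D) = -5/7 (y(z, D) = -1/7*5 = -5/7)
s = 4 (s = -1 + 5 = 4)
o(P) = -5/7 - P
B = 30/7 (B = -5/7 - 1*(-5) = -5/7 + 5 = 30/7 ≈ 4.2857)
(14*(B - 4*s))*(-44) = (14*(30/7 - 4*4))*(-44) = (14*(30/7 - 16))*(-44) = (14*(-82/7))*(-44) = -164*(-44) = 7216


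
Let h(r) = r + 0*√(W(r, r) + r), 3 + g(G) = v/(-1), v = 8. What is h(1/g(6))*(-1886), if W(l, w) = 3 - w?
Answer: 1886/11 ≈ 171.45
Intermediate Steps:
g(G) = -11 (g(G) = -3 + 8/(-1) = -3 + 8*(-1) = -3 - 8 = -11)
h(r) = r (h(r) = r + 0*√((3 - r) + r) = r + 0*√3 = r + 0 = r)
h(1/g(6))*(-1886) = -1886/(-11) = -1/11*(-1886) = 1886/11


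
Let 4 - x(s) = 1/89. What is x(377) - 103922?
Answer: -9248703/89 ≈ -1.0392e+5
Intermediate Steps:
x(s) = 355/89 (x(s) = 4 - 1/89 = 355/89)
x(377) - 103922 = 355/89 - 103922 = -9248703/89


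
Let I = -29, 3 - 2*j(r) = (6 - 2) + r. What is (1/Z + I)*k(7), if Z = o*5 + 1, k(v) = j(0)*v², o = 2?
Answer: 7791/11 ≈ 708.27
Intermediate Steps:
j(r) = -½ - r/2 (j(r) = 3/2 - ((6 - 2) + r)/2 = 3/2 - (4 + r)/2 = 3/2 + (-2 - r/2) = -½ - r/2)
k(v) = -v²/2 (k(v) = (-½ - ½*0)*v² = (-½ + 0)*v² = -v²/2)
Z = 11 (Z = 2*5 + 1 = 10 + 1 = 11)
(1/Z + I)*k(7) = (1/11 - 29)*(-½*7²) = (1/11 - 29)*(-½*49) = -318/11*(-49/2) = 7791/11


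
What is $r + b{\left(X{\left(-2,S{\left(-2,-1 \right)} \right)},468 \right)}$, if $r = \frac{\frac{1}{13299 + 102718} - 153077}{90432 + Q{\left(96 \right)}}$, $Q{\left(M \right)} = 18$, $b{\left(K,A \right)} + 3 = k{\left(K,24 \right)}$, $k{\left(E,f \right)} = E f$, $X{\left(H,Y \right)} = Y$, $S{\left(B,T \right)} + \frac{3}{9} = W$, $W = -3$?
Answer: $- \frac{444369879629}{5246868825} \approx -84.692$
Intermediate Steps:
$S{\left(B,T \right)} = - \frac{10}{3}$ ($S{\left(B,T \right)} = - \frac{1}{3} - 3 = - \frac{10}{3}$)
$b{\left(K,A \right)} = -3 + 24 K$ ($b{\left(K,A \right)} = -3 + K 24 = -3 + 24 K$)
$r = - \frac{8879767154}{5246868825}$ ($r = \frac{\frac{1}{13299 + 102718} - 153077}{90432 + 18} = \frac{\frac{1}{116017} - 153077}{90450} = \left(\frac{1}{116017} - 153077\right) \frac{1}{90450} = \left(- \frac{17759534308}{116017}\right) \frac{1}{90450} = - \frac{8879767154}{5246868825} \approx -1.6924$)
$r + b{\left(X{\left(-2,S{\left(-2,-1 \right)} \right)},468 \right)} = - \frac{8879767154}{5246868825} + \left(-3 + 24 \left(- \frac{10}{3}\right)\right) = - \frac{8879767154}{5246868825} - 83 = - \frac{444369879629}{5246868825}$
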